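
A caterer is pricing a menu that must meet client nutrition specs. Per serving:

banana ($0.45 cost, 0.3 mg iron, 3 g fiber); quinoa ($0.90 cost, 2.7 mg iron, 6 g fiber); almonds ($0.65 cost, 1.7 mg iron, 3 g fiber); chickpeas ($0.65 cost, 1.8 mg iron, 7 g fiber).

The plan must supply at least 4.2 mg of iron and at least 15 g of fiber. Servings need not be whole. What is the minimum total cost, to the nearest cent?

This is a tiny linear program; its minimum lies at a vertex of the feasible set. List the vertices and price them.
banana only: max(4.2/0.3, 15/3) = 14 servings → $6.30.
quinoa only: max(4.2/2.7, 15/6) = 2.5 servings → $2.25.
almonds only: max(4.2/1.7, 15/3) = 5 servings → $3.25.
chickpeas only: max(4.2/1.8, 15/7) = 2.333 servings → $1.52.
banana + quinoa with both tight: 2.429 servings and 1.286 servings → $2.25.
banana + almonds with both tight: 3.071 servings and 1.929 servings → $2.64.
banana + chickpeas with both targets exact would need a negative amount; discard.
quinoa + almonds: the both-tight solution has a negative serving — not a feasible corner.
quinoa + chickpeas with both tight: 0.2963 servings and 1.889 servings → $1.49.
almonds + chickpeas with both tight: 0.3692 servings and 1.985 servings → $1.53.
So the least-cost plan costs $1.49.

$1.49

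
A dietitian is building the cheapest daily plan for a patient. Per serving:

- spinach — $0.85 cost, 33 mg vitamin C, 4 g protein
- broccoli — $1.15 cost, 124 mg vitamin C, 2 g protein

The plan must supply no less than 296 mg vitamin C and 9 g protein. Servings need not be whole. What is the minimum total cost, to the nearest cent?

$3.41

Minimising a linear cost over {vitamin C ≥ 296, protein ≥ 9, servings ≥ 0} — the optimum is at a vertex, using one or two foods.
spinach only: max(296/33, 9/4) = 8.97 servings → $7.62.
broccoli only: max(296/124, 9/2) = 4.5 servings → $5.17.
spinach + broccoli with both tight: 1.219 servings and 2.063 servings → $3.41.
Cheapest feasible corner: $3.41.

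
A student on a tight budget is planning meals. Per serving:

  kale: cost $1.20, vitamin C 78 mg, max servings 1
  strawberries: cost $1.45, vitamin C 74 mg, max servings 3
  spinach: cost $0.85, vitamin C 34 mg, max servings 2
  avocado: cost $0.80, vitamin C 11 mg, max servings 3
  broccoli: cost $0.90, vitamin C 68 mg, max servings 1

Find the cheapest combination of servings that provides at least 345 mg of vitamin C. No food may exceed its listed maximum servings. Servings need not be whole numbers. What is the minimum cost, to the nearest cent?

$6.00

Cost per mg of vitamin C: broccoli $0.0132, kale $0.0154, strawberries $0.0196, spinach $0.0250, avocado $0.0727.
Take 1 serving of broccoli: +68.0 mg vitamin C for $0.90 (total $0.90, still need 277.0 mg).
Take 1 serving of kale: +78.0 mg vitamin C for $1.20 (total $2.10, still need 199.0 mg).
Take 2.689 servings of strawberries: +199.0 mg vitamin C for $3.90 (total $6.00, still need 0.0 mg).
Filling from the cheapest source first is optimal under one linear minimum: $6.00.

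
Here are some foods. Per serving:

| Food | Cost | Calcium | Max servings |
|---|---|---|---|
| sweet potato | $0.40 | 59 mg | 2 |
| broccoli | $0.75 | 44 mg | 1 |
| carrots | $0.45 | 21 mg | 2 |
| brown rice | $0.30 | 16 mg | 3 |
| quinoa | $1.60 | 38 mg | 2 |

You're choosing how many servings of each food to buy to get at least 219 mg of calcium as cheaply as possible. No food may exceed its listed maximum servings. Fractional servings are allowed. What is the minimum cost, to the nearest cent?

$2.64

Cost per mg of calcium: sweet potato $0.0068, broccoli $0.0170, brown rice $0.0187, carrots $0.0214, quinoa $0.0421.
Take 2 servings of sweet potato: +118.0 mg calcium for $0.80 (total $0.80, still need 101.0 mg).
Take 1 serving of broccoli: +44.0 mg calcium for $0.75 (total $1.55, still need 57.0 mg).
Take 3 servings of brown rice: +48.0 mg calcium for $0.90 (total $2.45, still need 9.0 mg).
Take 0.4286 servings of carrots: +9.0 mg calcium for $0.19 (total $2.64, still need 0.0 mg).
Greedy by cheapest-per-mg is optimal for a single linear constraint, so the minimum cost is $2.64.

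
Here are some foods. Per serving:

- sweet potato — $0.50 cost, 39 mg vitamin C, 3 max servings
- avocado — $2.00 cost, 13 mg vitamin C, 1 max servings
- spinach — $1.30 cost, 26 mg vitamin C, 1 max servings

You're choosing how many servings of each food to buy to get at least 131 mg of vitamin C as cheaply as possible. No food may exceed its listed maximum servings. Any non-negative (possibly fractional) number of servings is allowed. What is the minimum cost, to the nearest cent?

$2.20

Cost per mg of vitamin C: sweet potato $0.0128, spinach $0.0500, avocado $0.1538.
Take 3 servings of sweet potato: +117.0 mg vitamin C for $1.50 (total $1.50, still need 14.0 mg).
Take 0.5385 servings of spinach: +14.0 mg vitamin C for $0.70 (total $2.20, still need 0.0 mg).
Filling from the cheapest source first is optimal under one linear minimum: $2.20.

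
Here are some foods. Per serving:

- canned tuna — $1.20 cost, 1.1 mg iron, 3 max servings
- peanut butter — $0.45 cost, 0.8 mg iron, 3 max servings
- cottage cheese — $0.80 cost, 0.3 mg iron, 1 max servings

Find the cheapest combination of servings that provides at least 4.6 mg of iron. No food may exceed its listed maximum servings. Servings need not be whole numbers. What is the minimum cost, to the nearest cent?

Cost per mg of iron: peanut butter $0.5625, canned tuna $1.0909, cottage cheese $2.6667.
Take 3 servings of peanut butter: +2.4 mg iron for $1.35 (total $1.35, still need 2.2 mg).
Take 2 servings of canned tuna: +2.2 mg iron for $2.40 (total $3.75, still need 0.0 mg).
Filling from the cheapest source first is optimal under one linear minimum: $3.75.

$3.75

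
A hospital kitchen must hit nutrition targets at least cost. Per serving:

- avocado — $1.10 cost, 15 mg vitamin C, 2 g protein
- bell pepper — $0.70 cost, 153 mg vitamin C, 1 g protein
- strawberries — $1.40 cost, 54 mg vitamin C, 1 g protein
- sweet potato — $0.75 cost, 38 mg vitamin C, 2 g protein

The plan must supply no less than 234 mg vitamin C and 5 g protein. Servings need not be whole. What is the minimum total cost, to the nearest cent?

At the optimum either one food covers both requirements or two foods hit both targets exactly; no other combination can be cheaper.
avocado only: max(234/15, 5/2) = 15.6 servings → $17.16.
bell pepper only: max(234/153, 5/1) = 5 servings → $3.50.
strawberries only: max(234/54, 5/1) = 5 servings → $7.00.
sweet potato only: max(234/38, 5/2) = 6.158 servings → $4.62.
avocado + bell pepper with both tight: 1.825 servings and 1.351 servings → $2.95.
avocado + strawberries with both tight: 0.3871 servings and 4.226 servings → $6.34.
avocado + sweet potato: the both-tight solution has a negative serving — not a feasible corner.
bell pepper + strawberries: intersection lies outside the first quadrant.
bell pepper + sweet potato with both tight: 1.037 servings and 1.981 servings → $2.21.
strawberries + sweet potato with both tight: 3.971 servings and 0.5143 servings → $5.95.
Cheapest feasible corner: $2.21.

$2.21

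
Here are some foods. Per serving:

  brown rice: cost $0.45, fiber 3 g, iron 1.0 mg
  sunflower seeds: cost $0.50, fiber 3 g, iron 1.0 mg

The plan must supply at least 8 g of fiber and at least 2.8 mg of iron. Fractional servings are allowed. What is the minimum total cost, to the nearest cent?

The cheapest plan sits at a corner of the feasible region — with two constraints it uses at most two foods.
brown rice only: max(8/3, 2.8/1.0) = 2.8 servings → $1.26.
sunflower seeds only: max(8/3, 2.8/1.0) = 2.8 servings → $1.40.
brown rice + sunflower seeds (both tight): parallel constraints — no distinct corner.
The minimum over all feasible corners is $1.26.

$1.26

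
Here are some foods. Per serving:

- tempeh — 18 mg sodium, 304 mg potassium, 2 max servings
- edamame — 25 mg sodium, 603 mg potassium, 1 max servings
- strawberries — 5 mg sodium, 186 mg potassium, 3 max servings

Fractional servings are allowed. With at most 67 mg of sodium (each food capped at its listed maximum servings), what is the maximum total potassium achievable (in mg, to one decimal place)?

Potassium per mg sodium: strawberries 37.2, edamame 24.12, tempeh 16.89.
Take 3 servings of strawberries: uses 15 mg sodium, +558.0 mg potassium (running total 558.0 mg).
Take 1 serving of edamame: uses 25 mg sodium, +603.0 mg potassium (running total 1161.0 mg).
Take 1.5 servings of tempeh: uses 27 mg sodium, +456.0 mg potassium (running total 1617.0 mg).
Filling greedily by potassium-per-mg sodium is optimal for one linear limit, giving 1617.0 mg.

1617.0 mg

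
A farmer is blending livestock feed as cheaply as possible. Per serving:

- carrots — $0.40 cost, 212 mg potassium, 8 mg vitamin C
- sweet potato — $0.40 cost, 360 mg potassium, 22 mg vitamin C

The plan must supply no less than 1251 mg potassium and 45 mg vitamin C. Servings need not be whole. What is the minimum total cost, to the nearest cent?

$1.39

Minimising a linear cost over {potassium ≥ 1251, vitamin C ≥ 45, servings ≥ 0} — the optimum is at a vertex, using one or two foods.
carrots only: max(1251/212, 45/8) = 5.901 servings → $2.36.
sweet potato only: max(1251/360, 45/22) = 3.475 servings → $1.39.
carrots + sweet potato with both targets exact would need a negative amount; discard.
So the least-cost plan costs $1.39.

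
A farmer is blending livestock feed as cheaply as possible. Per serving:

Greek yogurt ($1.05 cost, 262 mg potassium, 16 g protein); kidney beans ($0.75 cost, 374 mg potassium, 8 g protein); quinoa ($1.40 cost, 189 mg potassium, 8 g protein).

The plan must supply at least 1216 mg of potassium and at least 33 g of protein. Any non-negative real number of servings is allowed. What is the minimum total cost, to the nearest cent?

$2.79

A basic optimal solution has at most two foods positive. Try each food alone and each pair with both targets met exactly.
Greek yogurt only: max(1216/262, 33/16) = 4.641 servings → $4.87.
kidney beans only: max(1216/374, 33/8) = 4.125 servings → $3.09.
quinoa only: max(1216/189, 33/8) = 6.434 servings → $9.01.
Greek yogurt + kidney beans with both tight: 0.6723 servings and 2.78 servings → $2.79.
Greek yogurt + quinoa: the both-tight solution has a negative serving — not a feasible corner.
kidney beans + quinoa with both tight: 2.359 servings and 1.766 servings → $4.24.
The minimum over all feasible corners is $2.79.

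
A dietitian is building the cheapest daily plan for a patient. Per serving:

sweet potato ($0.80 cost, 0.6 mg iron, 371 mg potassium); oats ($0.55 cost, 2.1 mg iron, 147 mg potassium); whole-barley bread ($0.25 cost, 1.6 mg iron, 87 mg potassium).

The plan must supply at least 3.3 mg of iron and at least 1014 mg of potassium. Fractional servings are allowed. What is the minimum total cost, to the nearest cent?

sweet potato only: max(3.3/0.6, 1014/371) = 5.5 servings → $4.40.
oats only: max(3.3/2.1, 1014/147) = 6.898 servings → $3.79.
whole-barley bread only: max(3.3/1.6, 1014/87) = 11.66 servings → $2.91.
sweet potato + oats with both tight: 2.38 servings and 0.8914 servings → $2.39.
sweet potato + whole-barley bread with both tight: 2.466 servings and 1.138 servings → $2.26.
oats + whole-barley bread: the both-tight solution has a negative serving — not a feasible corner.
Cheapest feasible corner: $2.26.

$2.26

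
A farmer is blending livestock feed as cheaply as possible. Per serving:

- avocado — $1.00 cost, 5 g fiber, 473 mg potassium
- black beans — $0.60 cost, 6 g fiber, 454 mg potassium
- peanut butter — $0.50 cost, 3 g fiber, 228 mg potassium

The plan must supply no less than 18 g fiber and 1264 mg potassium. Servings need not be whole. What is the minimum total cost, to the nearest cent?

avocado only: max(18/5, 1264/473) = 3.6 servings → $3.60.
black beans only: max(18/6, 1264/454) = 3 servings → $1.80.
peanut butter only: max(18/3, 1264/228) = 6 servings → $3.00.
avocado + black beans: intersection lies outside the first quadrant.
avocado + peanut butter: intersection lies outside the first quadrant.
black beans + peanut butter with both targets exact would need a negative amount; discard.
So the least-cost plan costs $1.80.

$1.80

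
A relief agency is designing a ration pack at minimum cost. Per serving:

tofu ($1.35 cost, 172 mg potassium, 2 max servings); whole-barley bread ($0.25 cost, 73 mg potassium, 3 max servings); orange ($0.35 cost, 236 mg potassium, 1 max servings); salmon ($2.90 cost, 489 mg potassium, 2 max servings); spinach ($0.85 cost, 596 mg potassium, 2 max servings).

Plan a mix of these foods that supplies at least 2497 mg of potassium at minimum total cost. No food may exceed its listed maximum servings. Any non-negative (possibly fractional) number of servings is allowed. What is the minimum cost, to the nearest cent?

Cost per mg of potassium: spinach $0.0014, orange $0.0015, whole-barley bread $0.0034, salmon $0.0059, tofu $0.0078.
Take 2 servings of spinach: +1192.0 mg potassium for $1.70 (total $1.70, still need 1305.0 mg).
Take 1 serving of orange: +236.0 mg potassium for $0.35 (total $2.05, still need 1069.0 mg).
Take 3 servings of whole-barley bread: +219.0 mg potassium for $0.75 (total $2.80, still need 850.0 mg).
Take 1.738 servings of salmon: +850.0 mg potassium for $5.04 (total $7.84, still need 0.0 mg).
Greedy by cheapest-per-mg is optimal for a single linear constraint, so the minimum cost is $7.84.

$7.84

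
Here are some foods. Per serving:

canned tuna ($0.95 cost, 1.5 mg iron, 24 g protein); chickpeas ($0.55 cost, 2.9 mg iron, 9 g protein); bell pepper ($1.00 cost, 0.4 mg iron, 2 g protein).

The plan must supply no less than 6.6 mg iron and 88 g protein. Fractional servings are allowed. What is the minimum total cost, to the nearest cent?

$3.57

canned tuna only: max(6.6/1.5, 88/24) = 4.4 servings → $4.18.
chickpeas only: max(6.6/2.9, 88/9) = 9.778 servings → $5.38.
bell pepper only: max(6.6/0.4, 88/2) = 44 servings → $44.00.
canned tuna + chickpeas with both tight: 3.49 servings and 0.4706 servings → $3.57.
canned tuna + bell pepper with both tight: 3.333 servings and 4 servings → $7.17.
chickpeas + bell pepper with both targets exact would need a negative amount; discard.
The minimum over all feasible corners is $3.57.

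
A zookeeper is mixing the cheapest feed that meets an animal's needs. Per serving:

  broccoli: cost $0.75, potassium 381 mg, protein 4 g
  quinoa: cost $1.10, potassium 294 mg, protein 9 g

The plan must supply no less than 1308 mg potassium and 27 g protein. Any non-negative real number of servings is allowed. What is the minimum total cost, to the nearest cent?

$3.74

Two binding constraints pin down two serving amounts, so the optimal mix uses at most two foods. The candidates are each food alone (scaled to the tighter of potassium/protein) and each pair with both constraints tight.
broccoli only: max(1308/381, 27/4) = 6.75 servings → $5.06.
quinoa only: max(1308/294, 27/9) = 4.449 servings → $4.89.
broccoli + quinoa with both tight: 1.702 servings and 2.244 servings → $3.74.
Cheapest feasible corner: $3.74.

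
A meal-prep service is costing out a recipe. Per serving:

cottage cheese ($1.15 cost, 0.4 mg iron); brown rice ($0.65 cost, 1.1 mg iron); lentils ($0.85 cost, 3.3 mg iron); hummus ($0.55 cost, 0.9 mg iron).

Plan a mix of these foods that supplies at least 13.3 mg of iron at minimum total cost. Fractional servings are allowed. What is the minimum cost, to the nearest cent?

$3.43

Cost per mg of iron: lentils $0.2576, brown rice $0.5909, hummus $0.6111, cottage cheese $2.8750.
With no serving limits, use only lentils: 13.3 mg / 3.3 mg = 4.03 servings × $0.85 = $3.43.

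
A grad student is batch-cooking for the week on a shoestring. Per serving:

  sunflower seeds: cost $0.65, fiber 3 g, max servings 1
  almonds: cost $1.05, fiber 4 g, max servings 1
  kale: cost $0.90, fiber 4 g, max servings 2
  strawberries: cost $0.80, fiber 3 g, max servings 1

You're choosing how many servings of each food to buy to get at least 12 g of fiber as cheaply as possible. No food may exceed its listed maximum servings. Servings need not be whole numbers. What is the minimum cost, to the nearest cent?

Cost per g of fiber: sunflower seeds $0.2167, kale $0.2250, almonds $0.2625, strawberries $0.2667.
Take 1 serving of sunflower seeds: +3.0 g fiber for $0.65 (total $0.65, still need 9.0 g).
Take 2 servings of kale: +8.0 g fiber for $1.80 (total $2.45, still need 1.0 g).
Take 0.25 servings of almonds: +1.0 g fiber for $0.26 (total $2.71, still need 0.0 g).
Greedy by cheapest-per-g is optimal for a single linear constraint, so the minimum cost is $2.71.

$2.71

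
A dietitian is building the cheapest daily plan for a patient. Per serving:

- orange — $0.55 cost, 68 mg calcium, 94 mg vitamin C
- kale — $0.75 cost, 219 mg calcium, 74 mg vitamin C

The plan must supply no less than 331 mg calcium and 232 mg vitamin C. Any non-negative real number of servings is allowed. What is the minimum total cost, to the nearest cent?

The cheapest plan sits at a corner of the feasible region — with two constraints it uses at most two foods.
orange only: max(331/68, 232/94) = 4.868 servings → $2.68.
kale only: max(331/219, 232/74) = 3.135 servings → $2.35.
orange + kale with both tight: 1.692 servings and 0.9861 servings → $1.67.
The minimum over all feasible corners is $1.67.

$1.67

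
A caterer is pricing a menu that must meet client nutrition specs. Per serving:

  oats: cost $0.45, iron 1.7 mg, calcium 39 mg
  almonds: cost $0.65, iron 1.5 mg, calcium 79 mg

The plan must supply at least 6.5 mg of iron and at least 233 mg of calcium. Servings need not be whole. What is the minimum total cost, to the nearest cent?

$2.20

For a min-cost LP with two ≥-constraints, a basic feasible solution has at most two positive variables.
oats only: max(6.5/1.7, 233/39) = 5.974 servings → $2.69.
almonds only: max(6.5/1.5, 233/79) = 4.333 servings → $2.82.
oats + almonds with both tight: 2.164 servings and 1.881 servings → $2.20.
The minimum over all feasible corners is $2.20.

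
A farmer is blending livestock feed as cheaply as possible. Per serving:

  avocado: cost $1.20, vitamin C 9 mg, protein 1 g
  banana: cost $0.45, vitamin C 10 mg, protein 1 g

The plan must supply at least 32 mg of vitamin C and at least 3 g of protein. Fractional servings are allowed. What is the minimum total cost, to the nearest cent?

An LP optimum is at a vertex; with two nutrient constraints at most two foods are used. Check each candidate.
avocado only: max(32/9, 3/1) = 3.556 servings → $4.27.
banana only: max(32/10, 3/1) = 3.2 servings → $1.44.
avocado + banana with both targets exact would need a negative amount; discard.
Cheapest feasible corner: $1.44.

$1.44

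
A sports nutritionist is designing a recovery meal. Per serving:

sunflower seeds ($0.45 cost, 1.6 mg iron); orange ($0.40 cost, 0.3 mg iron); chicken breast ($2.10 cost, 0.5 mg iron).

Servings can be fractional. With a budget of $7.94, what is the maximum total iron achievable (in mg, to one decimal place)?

Iron per dollar: sunflower seeds 3.556, orange 0.75, chicken breast 0.2381.
With no serving limits, spend the whole cost allowance on sunflower seeds: $7.94 / $0.45 × 1.6 mg = 28.2 mg.

28.2 mg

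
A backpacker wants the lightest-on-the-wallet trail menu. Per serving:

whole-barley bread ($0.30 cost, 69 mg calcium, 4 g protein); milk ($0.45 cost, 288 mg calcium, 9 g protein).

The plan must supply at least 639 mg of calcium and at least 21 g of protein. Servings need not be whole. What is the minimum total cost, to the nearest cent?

With two linear requirements the optimum uses one or two foods; enumerate the corners.
whole-barley bread only: max(639/69, 21/4) = 9.261 servings → $2.78.
milk only: max(639/288, 21/9) = 2.333 servings → $1.05.
whole-barley bread + milk with both tight: 0.5593 servings and 2.085 servings → $1.11.
The minimum over all feasible corners is $1.05.

$1.05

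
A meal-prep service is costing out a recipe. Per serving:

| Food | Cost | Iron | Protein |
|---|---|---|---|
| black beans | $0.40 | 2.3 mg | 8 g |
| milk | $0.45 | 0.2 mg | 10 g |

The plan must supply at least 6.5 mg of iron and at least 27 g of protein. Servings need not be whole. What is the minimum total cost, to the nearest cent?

$1.33

A basic optimal solution has at most two foods positive. Try each food alone and each pair with both targets met exactly.
black beans only: max(6.5/2.3, 27/8) = 3.375 servings → $1.35.
milk only: max(6.5/0.2, 27/10) = 32.5 servings → $14.62.
black beans + milk with both tight: 2.785 servings and 0.472 servings → $1.33.
Cheapest feasible corner: $1.33.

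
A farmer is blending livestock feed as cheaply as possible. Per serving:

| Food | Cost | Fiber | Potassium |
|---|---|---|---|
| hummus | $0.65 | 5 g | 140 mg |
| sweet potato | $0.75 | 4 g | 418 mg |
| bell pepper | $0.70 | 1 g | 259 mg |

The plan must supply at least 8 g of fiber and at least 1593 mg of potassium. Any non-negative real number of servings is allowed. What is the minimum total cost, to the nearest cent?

A basic optimal solution has at most two foods positive. Try each food alone and each pair with both targets met exactly.
hummus only: max(8/5, 1593/140) = 11.38 servings → $7.40.
sweet potato only: max(8/4, 1593/418) = 3.811 servings → $2.86.
bell pepper only: max(8/1, 1593/259) = 8 servings → $5.60.
hummus + sweet potato with both targets exact would need a negative amount; discard.
hummus + bell pepper with both tight: 0.4147 servings and 5.926 servings → $4.42.
sweet potato + bell pepper with both tight: 0.7751 servings and 4.9 servings → $4.01.
Cheapest feasible corner: $2.86.

$2.86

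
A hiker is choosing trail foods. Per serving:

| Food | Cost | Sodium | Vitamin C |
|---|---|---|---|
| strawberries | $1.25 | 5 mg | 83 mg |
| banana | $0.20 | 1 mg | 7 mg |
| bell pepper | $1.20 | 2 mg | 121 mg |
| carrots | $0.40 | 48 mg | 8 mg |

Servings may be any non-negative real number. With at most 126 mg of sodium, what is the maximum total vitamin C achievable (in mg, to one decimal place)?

7623.0 mg

Vitamin C per mg sodium: bell pepper 60.5, strawberries 16.6, banana 7, carrots 0.1667.
With no serving limits, spend the whole sodium allowance on bell pepper: 126 mg / 2 mg × 121 mg = 7623.0 mg.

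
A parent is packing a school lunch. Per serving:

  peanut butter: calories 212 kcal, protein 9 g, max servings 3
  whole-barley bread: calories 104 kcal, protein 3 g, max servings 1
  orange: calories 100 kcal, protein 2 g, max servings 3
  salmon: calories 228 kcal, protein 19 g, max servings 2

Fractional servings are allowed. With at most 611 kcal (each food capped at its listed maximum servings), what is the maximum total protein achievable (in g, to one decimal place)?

44.6 g

Protein per kcal: salmon 0.08333, peanut butter 0.04245, whole-barley bread 0.02885, orange 0.02.
Take 2 servings of salmon: uses 456 kcal, +38.0 g protein (running total 38.0 g).
Take 0.7311 servings of peanut butter: uses 155 kcal, +6.6 g protein (running total 44.6 g).
Filling greedily by protein-per-kcal is optimal for one linear limit, giving 44.6 g.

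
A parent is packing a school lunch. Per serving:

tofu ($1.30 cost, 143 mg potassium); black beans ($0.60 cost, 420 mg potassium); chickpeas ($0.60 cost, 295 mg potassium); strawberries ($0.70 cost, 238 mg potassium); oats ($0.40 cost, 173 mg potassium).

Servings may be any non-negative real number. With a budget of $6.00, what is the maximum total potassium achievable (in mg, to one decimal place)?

4200.0 mg

Potassium per dollar: black beans 700, chickpeas 491.7, oats 432.5, strawberries 340, tofu 110.
With no serving limits, spend the whole cost allowance on black beans: $6.00 / $0.60 × 420 mg = 4200.0 mg.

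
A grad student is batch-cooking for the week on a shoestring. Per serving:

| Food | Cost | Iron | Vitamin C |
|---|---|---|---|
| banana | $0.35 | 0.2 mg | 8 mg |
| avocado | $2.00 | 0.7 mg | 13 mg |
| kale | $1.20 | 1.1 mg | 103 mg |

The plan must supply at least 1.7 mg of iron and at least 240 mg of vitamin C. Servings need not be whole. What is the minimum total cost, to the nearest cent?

$2.80

Minimising a linear cost over {iron ≥ 1.7, vitamin C ≥ 240, servings ≥ 0} — the optimum is at a vertex, using one or two foods.
banana only: max(1.7/0.2, 240/8) = 30 servings → $10.50.
avocado only: max(1.7/0.7, 240/13) = 18.46 servings → $36.92.
kale only: max(1.7/1.1, 240/103) = 2.33 servings → $2.80.
banana + avocado with both targets exact would need a negative amount; discard.
banana + kale: intersection lies outside the first quadrant.
avocado + kale: the both-tight solution has a negative serving — not a feasible corner.
The minimum over all feasible corners is $2.80.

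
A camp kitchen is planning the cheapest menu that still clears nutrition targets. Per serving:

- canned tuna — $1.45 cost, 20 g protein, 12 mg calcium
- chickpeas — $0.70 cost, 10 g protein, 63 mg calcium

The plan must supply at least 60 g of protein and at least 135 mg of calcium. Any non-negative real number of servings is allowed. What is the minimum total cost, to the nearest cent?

$4.20

Two binding constraints pin down two serving amounts, so the optimal mix uses at most two foods. The candidates are each food alone (scaled to the tighter of protein/calcium) and each pair with both constraints tight.
canned tuna only: max(60/20, 135/12) = 11.25 servings → $16.31.
chickpeas only: max(60/10, 135/63) = 6 servings → $4.20.
canned tuna + chickpeas with both tight: 2.132 servings and 1.737 servings → $4.31.
The minimum over all feasible corners is $4.20.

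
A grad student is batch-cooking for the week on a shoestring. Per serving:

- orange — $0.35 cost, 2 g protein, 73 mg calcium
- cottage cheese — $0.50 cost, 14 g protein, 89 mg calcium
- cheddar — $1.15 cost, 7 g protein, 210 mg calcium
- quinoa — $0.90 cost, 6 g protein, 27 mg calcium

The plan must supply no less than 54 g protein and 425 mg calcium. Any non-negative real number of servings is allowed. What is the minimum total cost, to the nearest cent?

At the optimum either one food covers both requirements or two foods hit both targets exactly; no other combination can be cheaper.
orange only: max(54/2, 425/73) = 27 servings → $9.45.
cottage cheese only: max(54/14, 425/89) = 4.775 servings → $2.39.
cheddar only: max(54/7, 425/210) = 7.714 servings → $8.87.
quinoa only: max(54/6, 425/27) = 15.74 servings → $14.17.
orange + cottage cheese with both tight: 1.355 servings and 3.664 servings → $2.31.
orange + cheddar: intersection lies outside the first quadrant.
orange + quinoa with both tight: 2.844 servings and 8.052 servings → $8.24.
cottage cheese + cheddar with both tight: 3.61 servings and 0.4937 servings → $2.37.
cottage cheese + quinoa: the both-tight solution has a negative serving — not a feasible corner.
cheddar + quinoa with both tight: 1.02 servings and 7.81 servings → $8.20.
Cheapest feasible corner: $2.31.

$2.31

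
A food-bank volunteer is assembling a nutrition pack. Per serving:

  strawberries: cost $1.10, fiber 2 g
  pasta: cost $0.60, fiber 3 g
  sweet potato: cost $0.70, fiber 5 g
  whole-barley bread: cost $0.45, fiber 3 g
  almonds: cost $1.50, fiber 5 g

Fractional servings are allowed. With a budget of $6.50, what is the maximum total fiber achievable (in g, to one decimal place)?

46.4 g

Fiber per dollar: sweet potato 7.143, whole-barley bread 6.667, pasta 5, almonds 3.333, strawberries 1.818.
With no serving limits, spend the whole cost allowance on sweet potato: $6.50 / $0.70 × 5 g = 46.4 g.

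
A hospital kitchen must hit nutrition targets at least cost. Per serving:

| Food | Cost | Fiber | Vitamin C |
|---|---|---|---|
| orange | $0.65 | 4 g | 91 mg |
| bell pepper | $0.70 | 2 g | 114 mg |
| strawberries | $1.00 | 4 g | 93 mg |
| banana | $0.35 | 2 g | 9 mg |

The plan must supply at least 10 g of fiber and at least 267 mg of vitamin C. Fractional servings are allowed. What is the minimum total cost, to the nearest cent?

$1.84

The cheapest plan sits at a corner of the feasible region — with two constraints it uses at most two foods.
orange only: max(10/4, 267/91) = 2.934 servings → $1.91.
bell pepper only: max(10/2, 267/114) = 5 servings → $3.50.
strawberries only: max(10/4, 267/93) = 2.871 servings → $2.87.
banana only: max(10/2, 267/9) = 29.67 servings → $10.38.
orange + bell pepper with both tight: 2.212 servings and 0.5766 servings → $1.84.
orange + strawberries: intersection lies outside the first quadrant.
orange + banana: the both-tight solution has a negative serving — not a feasible corner.
bell pepper + strawberries with both tight: 0.5111 servings and 2.244 servings → $2.60.
bell pepper + banana with both tight: 2.114 servings and 2.886 servings → $2.49.
strawberries + banana with both targets exact would need a negative amount; discard.
The minimum over all feasible corners is $1.84.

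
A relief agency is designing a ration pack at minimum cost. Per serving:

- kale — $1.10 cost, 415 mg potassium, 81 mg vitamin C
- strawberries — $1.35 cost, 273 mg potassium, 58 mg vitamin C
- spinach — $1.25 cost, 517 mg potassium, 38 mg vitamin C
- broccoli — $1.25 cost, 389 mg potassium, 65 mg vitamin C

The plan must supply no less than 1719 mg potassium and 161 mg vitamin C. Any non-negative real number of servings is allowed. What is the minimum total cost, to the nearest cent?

$4.22

For a min-cost LP with two ≥-constraints, a basic feasible solution has at most two positive variables.
kale only: max(1719/415, 161/81) = 4.142 servings → $4.56.
strawberries only: max(1719/273, 161/58) = 6.297 servings → $8.50.
spinach only: max(1719/517, 161/38) = 4.237 servings → $5.30.
broccoli only: max(1719/389, 161/65) = 4.419 servings → $5.52.
kale + strawberries with both targets exact would need a negative amount; discard.
kale + spinach with both tight: 0.6862 servings and 2.774 servings → $4.22.
kale + broccoli: intersection lies outside the first quadrant.
strawberries + spinach with both tight: 0.9135 servings and 2.843 servings → $4.79.
strawberries + broccoli: the both-tight solution has a negative serving — not a feasible corner.
spinach + broccoli with both tight: 2.609 servings and 0.9518 servings → $4.45.
Cheapest feasible corner: $4.22.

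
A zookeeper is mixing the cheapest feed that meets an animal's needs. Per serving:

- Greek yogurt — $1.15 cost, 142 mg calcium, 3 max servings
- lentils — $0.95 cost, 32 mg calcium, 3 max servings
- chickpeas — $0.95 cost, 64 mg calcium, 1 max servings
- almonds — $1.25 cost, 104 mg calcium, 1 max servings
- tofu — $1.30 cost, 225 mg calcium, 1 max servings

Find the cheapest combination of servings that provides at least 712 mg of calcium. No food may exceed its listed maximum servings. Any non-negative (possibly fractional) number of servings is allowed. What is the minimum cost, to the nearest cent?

Cost per mg of calcium: tofu $0.0058, Greek yogurt $0.0081, almonds $0.0120, chickpeas $0.0148, lentils $0.0297.
Take 1 serving of tofu: +225.0 mg calcium for $1.30 (total $1.30, still need 487.0 mg).
Take 3 servings of Greek yogurt: +426.0 mg calcium for $3.45 (total $4.75, still need 61.0 mg).
Take 0.5865 servings of almonds: +61.0 mg calcium for $0.73 (total $5.48, still need 0.0 mg).
Greedy by cheapest-per-mg is optimal for a single linear constraint, so the minimum cost is $5.48.

$5.48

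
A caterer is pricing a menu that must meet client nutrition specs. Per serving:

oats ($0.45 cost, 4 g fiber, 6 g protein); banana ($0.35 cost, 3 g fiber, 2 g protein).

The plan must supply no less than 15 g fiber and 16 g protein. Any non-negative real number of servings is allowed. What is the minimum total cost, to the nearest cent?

$1.69

With two linear requirements the optimum uses one or two foods; enumerate the corners.
oats only: max(15/4, 16/6) = 3.75 servings → $1.69.
banana only: max(15/3, 16/2) = 8 servings → $2.80.
oats + banana with both tight: 1.8 servings and 2.6 servings → $1.72.
The minimum over all feasible corners is $1.69.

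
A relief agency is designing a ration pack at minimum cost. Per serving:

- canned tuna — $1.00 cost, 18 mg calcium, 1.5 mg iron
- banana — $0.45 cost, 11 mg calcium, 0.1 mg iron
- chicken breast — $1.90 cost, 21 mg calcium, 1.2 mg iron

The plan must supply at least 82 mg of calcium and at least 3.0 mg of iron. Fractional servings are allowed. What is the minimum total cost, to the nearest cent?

$3.80

canned tuna only: max(82/18, 3.0/1.5) = 4.556 servings → $4.56.
banana only: max(82/11, 3.0/0.1) = 30 servings → $13.50.
chicken breast only: max(82/21, 3.0/1.2) = 3.905 servings → $7.42.
canned tuna + banana with both tight: 1.687 servings and 4.694 servings → $3.80.
canned tuna + chicken breast with both targets exact would need a negative amount; discard.
banana + chicken breast with both tight: 3.189 servings and 2.234 servings → $5.68.
So the least-cost plan costs $3.80.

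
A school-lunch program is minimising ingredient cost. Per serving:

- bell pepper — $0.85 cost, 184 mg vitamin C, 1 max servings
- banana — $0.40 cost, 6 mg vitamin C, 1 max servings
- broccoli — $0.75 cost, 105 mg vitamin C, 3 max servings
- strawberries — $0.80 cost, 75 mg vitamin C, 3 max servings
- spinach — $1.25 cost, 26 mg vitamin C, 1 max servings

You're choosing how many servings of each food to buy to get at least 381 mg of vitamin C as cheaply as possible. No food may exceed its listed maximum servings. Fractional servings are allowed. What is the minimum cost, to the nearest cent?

$2.26

Cost per mg of vitamin C: bell pepper $0.0046, broccoli $0.0071, strawberries $0.0107, spinach $0.0481, banana $0.0667.
Take 1 serving of bell pepper: +184.0 mg vitamin C for $0.85 (total $0.85, still need 197.0 mg).
Take 1.876 servings of broccoli: +197.0 mg vitamin C for $1.41 (total $2.26, still need 0.0 mg).
Filling from the cheapest source first is optimal under one linear minimum: $2.26.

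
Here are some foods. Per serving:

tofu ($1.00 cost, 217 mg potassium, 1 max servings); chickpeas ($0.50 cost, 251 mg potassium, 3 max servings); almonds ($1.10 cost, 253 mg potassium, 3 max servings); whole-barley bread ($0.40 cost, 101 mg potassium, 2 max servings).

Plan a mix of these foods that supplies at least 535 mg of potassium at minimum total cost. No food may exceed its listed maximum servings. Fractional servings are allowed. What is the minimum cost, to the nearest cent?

Cost per mg of potassium: chickpeas $0.0020, whole-barley bread $0.0040, almonds $0.0043, tofu $0.0046.
Take 2.131 servings of chickpeas: +535.0 mg potassium for $1.07 (total $1.07, still need 0.0 mg).
Filling from the cheapest source first is optimal under one linear minimum: $1.07.

$1.07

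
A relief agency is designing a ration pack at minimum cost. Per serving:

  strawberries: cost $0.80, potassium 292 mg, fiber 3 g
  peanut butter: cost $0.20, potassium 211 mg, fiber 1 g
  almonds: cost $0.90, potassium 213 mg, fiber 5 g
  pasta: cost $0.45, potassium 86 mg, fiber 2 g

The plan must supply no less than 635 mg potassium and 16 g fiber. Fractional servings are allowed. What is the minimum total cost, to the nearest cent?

$2.88

Check every corner: each single food scaled to meet both minima, and each pair solved so both constraints bind.
strawberries only: max(635/292, 16/3) = 5.333 servings → $4.27.
peanut butter only: max(635/211, 16/1) = 16 servings → $3.20.
almonds only: max(635/213, 16/5) = 3.2 servings → $2.88.
pasta only: max(635/86, 16/2) = 8 servings → $3.60.
strawberries + peanut butter: the both-tight solution has a negative serving — not a feasible corner.
strawberries + almonds: the both-tight solution has a negative serving — not a feasible corner.
strawberries + pasta with both targets exact would need a negative amount; discard.
peanut butter + almonds: intersection lies outside the first quadrant.
peanut butter + pasta with both targets exact would need a negative amount; discard.
almonds + pasta: the both-tight solution has a negative serving — not a feasible corner.
So the least-cost plan costs $2.88.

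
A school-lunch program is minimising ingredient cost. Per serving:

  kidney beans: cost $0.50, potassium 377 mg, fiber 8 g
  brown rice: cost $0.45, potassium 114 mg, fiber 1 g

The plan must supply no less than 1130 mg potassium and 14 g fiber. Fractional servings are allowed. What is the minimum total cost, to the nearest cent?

The cheapest plan sits at a corner of the feasible region — with two constraints it uses at most two foods.
kidney beans only: max(1130/377, 14/8) = 2.997 servings → $1.50.
brown rice only: max(1130/114, 14/1) = 14 servings → $6.30.
kidney beans + brown rice with both tight: 0.871 servings and 7.032 servings → $3.60.
The minimum over all feasible corners is $1.50.

$1.50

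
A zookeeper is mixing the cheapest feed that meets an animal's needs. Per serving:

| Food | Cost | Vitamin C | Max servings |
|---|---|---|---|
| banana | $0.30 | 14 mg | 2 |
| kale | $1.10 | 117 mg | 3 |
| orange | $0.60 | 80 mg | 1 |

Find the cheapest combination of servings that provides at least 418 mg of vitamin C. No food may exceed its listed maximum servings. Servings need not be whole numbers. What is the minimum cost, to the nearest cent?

Cost per mg of vitamin C: orange $0.0075, kale $0.0094, banana $0.0214.
Take 1 serving of orange: +80.0 mg vitamin C for $0.60 (total $0.60, still need 338.0 mg).
Take 2.889 servings of kale: +338.0 mg vitamin C for $3.18 (total $3.78, still need 0.0 mg).
Filling from the cheapest source first is optimal under one linear minimum: $3.78.

$3.78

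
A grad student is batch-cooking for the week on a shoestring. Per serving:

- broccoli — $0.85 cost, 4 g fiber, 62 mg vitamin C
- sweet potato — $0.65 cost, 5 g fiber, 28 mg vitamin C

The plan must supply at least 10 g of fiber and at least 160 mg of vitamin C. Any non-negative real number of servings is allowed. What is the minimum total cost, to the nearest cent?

The cheapest plan sits at a corner of the feasible region — with two constraints it uses at most two foods.
broccoli only: max(10/4, 160/62) = 2.581 servings → $2.19.
sweet potato only: max(10/5, 160/28) = 5.714 servings → $3.71.
broccoli + sweet potato: intersection lies outside the first quadrant.
The minimum over all feasible corners is $2.19.

$2.19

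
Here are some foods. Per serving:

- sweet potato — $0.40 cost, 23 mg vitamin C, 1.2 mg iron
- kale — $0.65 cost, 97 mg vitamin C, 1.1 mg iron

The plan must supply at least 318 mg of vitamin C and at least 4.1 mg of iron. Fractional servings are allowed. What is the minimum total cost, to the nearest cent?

The cheapest plan sits at a corner of the feasible region — with two constraints it uses at most two foods.
sweet potato only: max(318/23, 4.1/1.2) = 13.83 servings → $5.53.
kale only: max(318/97, 4.1/1.1) = 3.727 servings → $2.42.
sweet potato + kale with both tight: 0.5258 servings and 3.154 servings → $2.26.
So the least-cost plan costs $2.26.

$2.26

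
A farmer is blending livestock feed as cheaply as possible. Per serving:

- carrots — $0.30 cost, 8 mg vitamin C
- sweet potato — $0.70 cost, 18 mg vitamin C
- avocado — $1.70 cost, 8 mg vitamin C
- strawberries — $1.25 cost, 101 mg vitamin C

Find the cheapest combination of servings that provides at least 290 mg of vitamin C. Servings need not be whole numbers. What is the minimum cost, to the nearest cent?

Cost per mg of vitamin C: strawberries $0.0124, carrots $0.0375, sweet potato $0.0389, avocado $0.2125.
With no serving limits, use only strawberries: 290 mg / 101 mg = 2.871 servings × $1.25 = $3.59.

$3.59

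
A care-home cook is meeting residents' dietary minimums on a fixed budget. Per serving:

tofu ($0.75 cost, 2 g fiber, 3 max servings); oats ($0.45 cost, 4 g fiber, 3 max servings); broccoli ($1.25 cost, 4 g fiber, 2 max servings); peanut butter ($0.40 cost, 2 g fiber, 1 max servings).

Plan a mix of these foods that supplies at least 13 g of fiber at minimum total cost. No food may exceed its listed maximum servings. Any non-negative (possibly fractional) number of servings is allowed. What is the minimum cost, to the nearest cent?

Cost per g of fiber: oats $0.1125, peanut butter $0.2000, broccoli $0.3125, tofu $0.3750.
Take 3 servings of oats: +12.0 g fiber for $1.35 (total $1.35, still need 1.0 g).
Take 0.5 servings of peanut butter: +1.0 g fiber for $0.20 (total $1.55, still need 0.0 g).
Filling from the cheapest source first is optimal under one linear minimum: $1.55.

$1.55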